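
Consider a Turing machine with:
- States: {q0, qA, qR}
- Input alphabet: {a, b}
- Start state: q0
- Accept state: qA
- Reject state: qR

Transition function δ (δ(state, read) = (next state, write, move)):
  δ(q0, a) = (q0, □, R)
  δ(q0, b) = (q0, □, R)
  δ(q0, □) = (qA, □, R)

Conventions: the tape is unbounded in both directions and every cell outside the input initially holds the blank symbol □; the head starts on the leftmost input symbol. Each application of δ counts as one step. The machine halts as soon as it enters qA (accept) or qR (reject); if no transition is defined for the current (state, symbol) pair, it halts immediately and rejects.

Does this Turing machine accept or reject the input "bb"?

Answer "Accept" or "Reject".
Step 0: [q0]bb (head at position 0)
Step 1: δ(q0, b) = (q0, □, R)  ⊢  □[q0]b (head at position 1)
Step 2: δ(q0, b) = (q0, □, R)  ⊢  □□[q0]□ (head at position 2)
Step 3: δ(q0, □) = (qA, □, R)  ⊢  □□□[qA]□ (head at position 3)
The machine is in qA, so it halts and accepts.

Final answer: Accept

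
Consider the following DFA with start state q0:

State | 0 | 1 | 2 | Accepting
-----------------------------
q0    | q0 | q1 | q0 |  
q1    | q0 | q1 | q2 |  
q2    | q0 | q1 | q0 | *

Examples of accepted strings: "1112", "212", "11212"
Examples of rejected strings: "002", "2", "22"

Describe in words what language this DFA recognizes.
strings over {0,1,2} ending with '12'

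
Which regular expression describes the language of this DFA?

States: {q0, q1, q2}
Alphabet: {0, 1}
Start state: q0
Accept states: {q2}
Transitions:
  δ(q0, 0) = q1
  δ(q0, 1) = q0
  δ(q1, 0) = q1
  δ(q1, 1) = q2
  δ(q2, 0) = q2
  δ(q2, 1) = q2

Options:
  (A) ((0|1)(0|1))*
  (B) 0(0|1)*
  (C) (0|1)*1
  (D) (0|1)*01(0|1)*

Testing sample strings against the DFA:
  '110' -> rejected
  '10000' -> rejected
  '00' -> rejected
  '101' -> accepted
Checking each option for a counterexample:
  (A) ((0|1)(0|1))*: ε is rejected by the DFA but matches the regex → eliminated
  (B) 0(0|1)*: '0' is rejected by the DFA but matches the regex → eliminated
  (C) (0|1)*1: '1' is rejected by the DFA but matches the regex → eliminated
  (D) (0|1)*01(0|1)*: agrees with the DFA on all strings of length ≤ 4
Only (D) (0|1)*01(0|1)* is consistent with the DFA.

Final answer: (D) (0|1)*01(0|1)*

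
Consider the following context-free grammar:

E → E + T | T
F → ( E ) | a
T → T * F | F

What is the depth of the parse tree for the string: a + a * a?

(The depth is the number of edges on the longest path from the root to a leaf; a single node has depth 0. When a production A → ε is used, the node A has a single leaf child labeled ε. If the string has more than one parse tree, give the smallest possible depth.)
The grammar is unambiguous; the parse tree of a + a * a is:
E → E + T at the root (depth 0).
  Left E (depth 1) → T (2) → F (3) → a (4).
  Right T (depth 1) → T * F; that T (2) → F (3) → a (4); F (2) → a (3).
The longest root-to-leaf paths have 4 edges.
Depth = 4.

Final answer: 4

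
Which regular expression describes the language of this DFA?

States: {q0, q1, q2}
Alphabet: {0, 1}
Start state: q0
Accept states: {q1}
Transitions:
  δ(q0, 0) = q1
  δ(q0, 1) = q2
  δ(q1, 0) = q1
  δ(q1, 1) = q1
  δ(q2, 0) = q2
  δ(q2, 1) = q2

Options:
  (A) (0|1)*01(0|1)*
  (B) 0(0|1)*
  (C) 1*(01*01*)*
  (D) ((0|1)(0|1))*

Testing sample strings against the DFA:
  '000' -> accepted
  '10110' -> rejected
  '11000' -> rejected
  '01110' -> accepted
Checking each option for a counterexample:
  (A) (0|1)*01(0|1)*: '0' is accepted by the DFA but does not match the regex → eliminated
  (B) 0(0|1)*: agrees with the DFA on all strings of length ≤ 4
  (C) 1*(01*01*)*: ε is rejected by the DFA but matches the regex → eliminated
  (D) ((0|1)(0|1))*: ε is rejected by the DFA but matches the regex → eliminated
Only (B) 0(0|1)* is consistent with the DFA.

Final answer: (B) 0(0|1)*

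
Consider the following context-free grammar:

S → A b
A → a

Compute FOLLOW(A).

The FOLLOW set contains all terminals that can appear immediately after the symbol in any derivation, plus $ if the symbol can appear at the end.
A occurs only in S → A b, where it is immediately followed by the terminal b. So FOLLOW(A) = {b}.

Final answer: {b}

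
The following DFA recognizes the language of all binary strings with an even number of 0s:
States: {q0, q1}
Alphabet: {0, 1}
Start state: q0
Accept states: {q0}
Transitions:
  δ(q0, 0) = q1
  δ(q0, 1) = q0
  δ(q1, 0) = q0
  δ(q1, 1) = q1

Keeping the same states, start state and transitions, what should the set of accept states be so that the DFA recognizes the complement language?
The DFA is complete (every state has a transition on every symbol), so the complement
is recognized by the same DFA with accepting and non-accepting states swapped.
Original accept states: {q0}
Complement accept states = All states - Original accept states
= {q0, q1} - {q0}
= {q1}
Complement language: strings with an ODD number of 0s

Final answer: {q1}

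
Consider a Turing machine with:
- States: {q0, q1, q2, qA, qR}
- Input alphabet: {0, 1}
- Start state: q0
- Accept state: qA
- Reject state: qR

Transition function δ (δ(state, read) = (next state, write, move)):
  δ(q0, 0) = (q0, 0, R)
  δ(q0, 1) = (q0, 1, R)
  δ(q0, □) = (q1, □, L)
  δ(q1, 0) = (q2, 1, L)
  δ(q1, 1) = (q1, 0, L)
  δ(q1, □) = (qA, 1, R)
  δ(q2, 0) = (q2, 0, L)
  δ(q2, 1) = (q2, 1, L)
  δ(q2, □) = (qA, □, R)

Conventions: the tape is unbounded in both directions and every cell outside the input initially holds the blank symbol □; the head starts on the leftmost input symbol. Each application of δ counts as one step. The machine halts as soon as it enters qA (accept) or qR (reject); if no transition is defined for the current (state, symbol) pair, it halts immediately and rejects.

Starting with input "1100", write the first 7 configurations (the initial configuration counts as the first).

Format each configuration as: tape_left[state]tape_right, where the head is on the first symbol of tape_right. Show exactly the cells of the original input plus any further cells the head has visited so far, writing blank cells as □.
Step 0: [q0]1100 (head at position 0)
Step 1: δ(q0, 1) = (q0, 1, R)  ⊢  1[q0]100 (head at position 1)
Step 2: δ(q0, 1) = (q0, 1, R)  ⊢  11[q0]00 (head at position 2)
Step 3: δ(q0, 0) = (q0, 0, R)  ⊢  110[q0]0 (head at position 3)
Step 4: δ(q0, 0) = (q0, 0, R)  ⊢  1100[q0]□ (head at position 4)
Step 5: δ(q0, □) = (q1, □, L)  ⊢  110[q1]0□ (head at position 3)
Step 6: δ(q1, 0) = (q2, 1, L)  ⊢  11[q2]01□ (head at position 2)

Final answer: [q0]1100 ⊢ 1[q0]100 ⊢ 11[q0]00 ⊢ 110[q0]0 ⊢ 1100[q0]□ ⊢ 110[q1]0□ ⊢ 11[q2]01□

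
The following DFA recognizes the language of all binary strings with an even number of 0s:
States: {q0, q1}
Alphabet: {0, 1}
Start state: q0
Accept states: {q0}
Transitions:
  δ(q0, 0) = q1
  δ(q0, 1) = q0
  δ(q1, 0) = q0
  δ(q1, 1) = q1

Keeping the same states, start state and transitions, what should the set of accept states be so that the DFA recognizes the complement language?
The DFA is complete (every state has a transition on every symbol), so the complement
is recognized by the same DFA with accepting and non-accepting states swapped.
Original accept states: {q0}
Complement accept states = All states - Original accept states
= {q0, q1} - {q0}
= {q1}
Complement language: strings with an ODD number of 0s

Final answer: {q1}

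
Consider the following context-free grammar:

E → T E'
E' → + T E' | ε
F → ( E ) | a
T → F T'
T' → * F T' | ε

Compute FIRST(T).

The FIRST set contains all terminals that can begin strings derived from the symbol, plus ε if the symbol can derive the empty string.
FIRST(F): F → ( E ) contributes '(' and F → a contributes 'a', so FIRST(F) = {(, a}. F is not nullable.
FIRST(T): T → F T' begins with F, and F is not nullable, so FIRST(T) = FIRST(F) = {(, a}.

Final answer: {(, a}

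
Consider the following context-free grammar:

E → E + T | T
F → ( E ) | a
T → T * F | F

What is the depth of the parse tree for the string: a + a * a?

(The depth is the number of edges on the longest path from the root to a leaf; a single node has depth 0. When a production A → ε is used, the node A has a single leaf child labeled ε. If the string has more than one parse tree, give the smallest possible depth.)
The grammar is unambiguous; the parse tree of a + a * a is:
E → E + T at the root (depth 0).
  Left E (depth 1) → T (2) → F (3) → a (4).
  Right T (depth 1) → T * F; that T (2) → F (3) → a (4); F (2) → a (3).
The longest root-to-leaf paths have 4 edges.
Depth = 4.

Final answer: 4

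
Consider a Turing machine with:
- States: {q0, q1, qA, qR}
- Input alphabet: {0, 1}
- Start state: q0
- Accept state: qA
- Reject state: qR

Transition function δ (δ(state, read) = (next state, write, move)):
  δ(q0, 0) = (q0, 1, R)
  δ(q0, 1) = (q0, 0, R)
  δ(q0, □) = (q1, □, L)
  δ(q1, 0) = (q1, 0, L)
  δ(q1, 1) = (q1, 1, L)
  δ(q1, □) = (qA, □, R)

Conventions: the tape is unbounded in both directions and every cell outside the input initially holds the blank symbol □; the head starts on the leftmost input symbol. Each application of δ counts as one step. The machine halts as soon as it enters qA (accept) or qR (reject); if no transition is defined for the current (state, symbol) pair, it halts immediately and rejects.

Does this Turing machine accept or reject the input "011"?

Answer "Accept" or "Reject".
Step 0: [q0]011 (head at position 0)
Step 1: δ(q0, 0) = (q0, 1, R)  ⊢  1[q0]11 (head at position 1)
Step 2: δ(q0, 1) = (q0, 0, R)  ⊢  10[q0]1 (head at position 2)
Step 3: δ(q0, 1) = (q0, 0, R)  ⊢  100[q0]□ (head at position 3)
Step 4: δ(q0, □) = (q1, □, L)  ⊢  10[q1]0□ (head at position 2)
Step 5: δ(q1, 0) = (q1, 0, L)  ⊢  1[q1]00□ (head at position 1)
Step 6: δ(q1, 0) = (q1, 0, L)  ⊢  [q1]100□ (head at position 0)
Step 7: δ(q1, 1) = (q1, 1, L)  ⊢  [q1]□100□ (head at position -1)
Step 8: δ(q1, □) = (qA, □, R)  ⊢  □[qA]100□ (head at position 0)
The machine is in qA, so it halts and accepts.

Final answer: Accept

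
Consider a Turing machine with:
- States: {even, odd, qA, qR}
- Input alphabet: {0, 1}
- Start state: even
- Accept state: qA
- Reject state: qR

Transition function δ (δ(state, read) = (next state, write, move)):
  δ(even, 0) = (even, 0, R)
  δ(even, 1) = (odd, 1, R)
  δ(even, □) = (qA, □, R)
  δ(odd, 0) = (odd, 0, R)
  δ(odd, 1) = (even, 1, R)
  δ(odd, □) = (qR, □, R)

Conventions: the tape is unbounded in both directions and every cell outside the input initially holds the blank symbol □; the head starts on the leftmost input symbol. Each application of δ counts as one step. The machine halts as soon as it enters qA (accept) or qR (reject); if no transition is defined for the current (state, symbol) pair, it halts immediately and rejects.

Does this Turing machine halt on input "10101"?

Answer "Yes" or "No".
Step 0: [even]10101 (head at position 0)
Step 1: δ(even, 1) = (odd, 1, R)  ⊢  1[odd]0101 (head at position 1)
Step 2: δ(odd, 0) = (odd, 0, R)  ⊢  10[odd]101 (head at position 2)
Step 3: δ(odd, 1) = (even, 1, R)  ⊢  101[even]01 (head at position 3)
Step 4: δ(even, 0) = (even, 0, R)  ⊢  1010[even]1 (head at position 4)
Step 5: δ(even, 1) = (odd, 1, R)  ⊢  10101[odd]□ (head at position 5)
Step 6: δ(odd, □) = (qR, □, R)  ⊢  10101□[qR]□ (head at position 6)
The machine is in qR, so it halts and rejects.
It halts after 6 steps.

Final answer: Yes - halts after 6 steps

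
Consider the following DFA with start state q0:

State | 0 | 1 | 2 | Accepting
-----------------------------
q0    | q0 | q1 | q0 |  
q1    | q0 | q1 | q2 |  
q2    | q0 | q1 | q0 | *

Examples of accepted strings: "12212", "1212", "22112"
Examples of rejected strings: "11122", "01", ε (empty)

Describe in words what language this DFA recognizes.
strings over {0,1,2} ending with '12'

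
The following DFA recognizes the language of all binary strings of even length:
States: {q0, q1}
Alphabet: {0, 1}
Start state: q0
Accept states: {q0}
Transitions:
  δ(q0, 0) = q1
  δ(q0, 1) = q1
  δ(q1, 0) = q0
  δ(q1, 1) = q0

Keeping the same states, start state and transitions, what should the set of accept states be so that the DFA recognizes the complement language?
The DFA is complete (every state has a transition on every symbol), so the complement
is recognized by the same DFA with accepting and non-accepting states swapped.
Original accept states: {q0}
Complement accept states = All states - Original accept states
= {q0, q1} - {q0}
= {q1}
Complement language: strings of ODD length

Final answer: {q1}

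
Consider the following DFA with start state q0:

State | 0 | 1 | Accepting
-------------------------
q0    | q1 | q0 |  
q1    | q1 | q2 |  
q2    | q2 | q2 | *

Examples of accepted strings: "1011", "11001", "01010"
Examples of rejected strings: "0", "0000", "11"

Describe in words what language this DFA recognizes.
binary strings containing '01' as a substring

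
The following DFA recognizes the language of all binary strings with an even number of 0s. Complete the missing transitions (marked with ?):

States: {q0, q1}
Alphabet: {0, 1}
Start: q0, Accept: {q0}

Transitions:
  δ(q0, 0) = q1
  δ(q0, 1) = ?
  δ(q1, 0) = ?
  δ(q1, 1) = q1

What each state remembers (consistent with the given transitions and accept states):
  q0: an even number of 0s has been read so far
  q1: an odd number of 0s has been read so far
Filling in the missing entries:
  δ(q0, 1): in q0 (an even number of 0s has been read so far), after reading 1 we have: an even number of 0s has been read so far → q0
  δ(q1, 0): in q1 (an odd number of 0s has been read so far), after reading 0 we have: an even number of 0s has been read so far → q0

Final answer: δ(q0, 1) = q0; δ(q1, 0) = q0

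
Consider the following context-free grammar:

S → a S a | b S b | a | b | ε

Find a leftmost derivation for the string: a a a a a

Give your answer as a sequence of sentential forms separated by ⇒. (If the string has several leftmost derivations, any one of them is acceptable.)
Start with S.
Step 1: the leftmost non-terminal is S; apply S → a S a:  a S a
Step 2: the leftmost non-terminal is S; apply S → a S a:  a a S a a
Step 3: the leftmost non-terminal is S; apply S → a:  a a a a a

Final answer: S ⇒ a S a ⇒ a a S a a ⇒ a a a a a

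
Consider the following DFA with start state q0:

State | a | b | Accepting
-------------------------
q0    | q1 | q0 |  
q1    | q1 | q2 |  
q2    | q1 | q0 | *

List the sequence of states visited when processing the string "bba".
q0 → q0 → q0 → q1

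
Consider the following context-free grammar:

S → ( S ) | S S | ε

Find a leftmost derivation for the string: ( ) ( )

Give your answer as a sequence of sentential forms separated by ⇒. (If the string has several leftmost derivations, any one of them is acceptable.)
Start with S.
Step 1: the leftmost non-terminal is S; apply S → S S:  S S
Step 2: the leftmost non-terminal is S; apply S → ( S ):  ( S ) S
Step 3: the leftmost non-terminal is S; apply S → ε:  ( ) S
Step 4: the leftmost non-terminal is S; apply S → ( S ):  ( ) ( S )
Step 5: the leftmost non-terminal is S; apply S → ε:  ( ) ( )

Final answer: S ⇒ S S ⇒ ( S ) S ⇒ ( ) S ⇒ ( ) ( S ) ⇒ ( ) ( )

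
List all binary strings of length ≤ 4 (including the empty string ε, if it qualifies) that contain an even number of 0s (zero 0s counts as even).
Checking every binary string of length 0 to 4:
  Length 0: accepted: ε | rejected: (none)
  Length 1: accepted: 1 | rejected: 0
  Length 2: accepted: 00, 11 | rejected: 01, 10
  Length 3: accepted: 001, 010, 100, 111 | rejected: 000, 011, 101, 110
  Length 4: accepted: 0000, 0011, 0101, 0110, 1001, 1010, 1100, 1111 | rejected: 0001, 0010, 0100, 0111, 1000, 1011, 1101, 1110
Total: 16 string(s).

Final answer: ε, 1, 00, 11, 001, 010, 100, 111, 0000, 0011, 0101, 0110, 1001, 1010, 1100, 1111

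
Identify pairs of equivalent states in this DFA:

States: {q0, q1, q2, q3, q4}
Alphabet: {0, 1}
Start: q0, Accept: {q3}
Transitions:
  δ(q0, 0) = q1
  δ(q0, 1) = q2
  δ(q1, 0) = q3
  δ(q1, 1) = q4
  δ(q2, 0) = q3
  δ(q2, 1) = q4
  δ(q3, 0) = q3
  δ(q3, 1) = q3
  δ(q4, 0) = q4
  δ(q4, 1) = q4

Using the table-filling algorithm:
Round 0 – mark pairs where exactly one state is accepting: (q0,q3), (q1,q3), (q2,q3), (q3,q4)
Round 1 – newly marked: (q0,q1) [on 0: q1 vs q3, already marked]; (q0,q2) [on 0: q1 vs q3, already marked]; (q1,q4) [on 0: q3 vs q4, already marked]; (q2,q4) [on 0: q3 vs q4, already marked]
Round 2 – newly marked: (q0,q4) [on 0: q1 vs q4, already marked]
No further pairs can be marked.
(q1, q2) unmarked: δ(q1,0)=q3, δ(q2,0)=q3; δ(q1,1)=q4, δ(q2,1)=q4 → equivalent
Equivalent pairs: (q1, q2)

Final answer: Equivalent pairs: (q1, q2)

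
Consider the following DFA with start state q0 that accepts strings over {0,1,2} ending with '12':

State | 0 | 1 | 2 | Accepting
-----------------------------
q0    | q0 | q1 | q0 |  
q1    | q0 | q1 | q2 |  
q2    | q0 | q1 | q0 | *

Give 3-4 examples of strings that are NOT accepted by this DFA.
Any strings that end in a non-accepting state work; for example:
"01": q0 → q0 → q1; q1 is not accepting → rejected
"100": q0 → q1 → q0 → q0; q0 is not accepting → rejected
"0000": q0 → q0 → q0 → q0 → q0; q0 is not accepting → rejected
"1000": q0 → q1 → q0 → q0 → q0; q0 is not accepting → rejected

Final answer: "01", "100", "0000", "1000"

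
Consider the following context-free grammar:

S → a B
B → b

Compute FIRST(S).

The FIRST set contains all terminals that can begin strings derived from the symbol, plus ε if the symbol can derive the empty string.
S has the single production S → a B, whose right-hand side begins with the terminal a. So FIRST(S) = {a}.

Final answer: {a}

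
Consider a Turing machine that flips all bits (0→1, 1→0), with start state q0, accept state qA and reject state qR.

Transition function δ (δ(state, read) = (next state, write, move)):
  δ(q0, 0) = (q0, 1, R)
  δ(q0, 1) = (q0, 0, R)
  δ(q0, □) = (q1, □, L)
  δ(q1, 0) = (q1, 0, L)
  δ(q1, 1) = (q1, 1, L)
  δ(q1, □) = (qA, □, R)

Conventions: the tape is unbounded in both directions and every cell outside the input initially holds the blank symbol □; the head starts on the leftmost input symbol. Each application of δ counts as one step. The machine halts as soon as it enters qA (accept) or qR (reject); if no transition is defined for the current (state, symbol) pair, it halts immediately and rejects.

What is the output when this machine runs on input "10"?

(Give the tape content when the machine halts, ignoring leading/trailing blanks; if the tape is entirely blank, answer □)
Step 0: [q0]10 (head at position 0)
Step 1: δ(q0, 1) = (q0, 0, R)  ⊢  0[q0]0 (head at position 1)
Step 2: δ(q0, 0) = (q0, 1, R)  ⊢  01[q0]□ (head at position 2)
Step 3: δ(q0, □) = (q1, □, L)  ⊢  0[q1]1□ (head at position 1)
Step 4: δ(q1, 1) = (q1, 1, L)  ⊢  [q1]01□ (head at position 0)
Step 5: δ(q1, 0) = (q1, 0, L)  ⊢  [q1]□01□ (head at position -1)
Step 6: δ(q1, □) = (qA, □, R)  ⊢  □[qA]01□ (head at position 0)
The machine is in qA, so it halts and accepts.
Tape content when halted (ignoring surrounding blanks): 01

Final answer: Output: 01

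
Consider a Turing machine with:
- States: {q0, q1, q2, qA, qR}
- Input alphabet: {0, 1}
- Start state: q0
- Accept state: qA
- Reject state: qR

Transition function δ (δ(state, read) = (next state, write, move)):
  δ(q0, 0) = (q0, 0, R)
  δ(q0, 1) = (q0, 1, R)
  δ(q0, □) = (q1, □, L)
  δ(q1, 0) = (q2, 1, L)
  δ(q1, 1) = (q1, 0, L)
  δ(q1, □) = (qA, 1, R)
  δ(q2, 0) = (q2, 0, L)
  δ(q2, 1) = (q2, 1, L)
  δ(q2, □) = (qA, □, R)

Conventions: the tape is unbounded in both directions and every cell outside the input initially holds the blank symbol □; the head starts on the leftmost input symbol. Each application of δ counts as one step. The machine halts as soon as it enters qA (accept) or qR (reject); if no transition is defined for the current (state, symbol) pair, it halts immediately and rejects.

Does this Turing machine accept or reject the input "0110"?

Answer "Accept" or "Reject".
Step 0: [q0]0110 (head at position 0)
Step 1: δ(q0, 0) = (q0, 0, R)  ⊢  0[q0]110 (head at position 1)
Step 2: δ(q0, 1) = (q0, 1, R)  ⊢  01[q0]10 (head at position 2)
Step 3: δ(q0, 1) = (q0, 1, R)  ⊢  011[q0]0 (head at position 3)
Step 4: δ(q0, 0) = (q0, 0, R)  ⊢  0110[q0]□ (head at position 4)
Step 5: δ(q0, □) = (q1, □, L)  ⊢  011[q1]0□ (head at position 3)
Step 6: δ(q1, 0) = (q2, 1, L)  ⊢  01[q2]11□ (head at position 2)
Step 7: δ(q2, 1) = (q2, 1, L)  ⊢  0[q2]111□ (head at position 1)
Step 8: δ(q2, 1) = (q2, 1, L)  ⊢  [q2]0111□ (head at position 0)
Step 9: δ(q2, 0) = (q2, 0, L)  ⊢  [q2]□0111□ (head at position -1)
Step 10: δ(q2, □) = (qA, □, R)  ⊢  □[qA]0111□ (head at position 0)
The machine is in qA, so it halts and accepts.

Final answer: Accept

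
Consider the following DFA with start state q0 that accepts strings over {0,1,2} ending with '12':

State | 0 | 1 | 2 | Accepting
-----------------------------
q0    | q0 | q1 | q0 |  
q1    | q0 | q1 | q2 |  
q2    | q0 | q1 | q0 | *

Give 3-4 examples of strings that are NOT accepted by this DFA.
Any strings that end in a non-accepting state work; for example:
"11": q0 → q1 → q1; q1 is not accepting → rejected
"121": q0 → q1 → q2 → q1; q1 is not accepting → rejected
"1011": q0 → q1 → q0 → q1 → q1; q1 is not accepting → rejected
"2110": q0 → q0 → q1 → q1 → q0; q0 is not accepting → rejected

Final answer: "11", "121", "1011", "2110"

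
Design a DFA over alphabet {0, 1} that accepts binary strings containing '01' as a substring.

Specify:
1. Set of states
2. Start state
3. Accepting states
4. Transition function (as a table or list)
One valid DFA (any DFA recognizing the same language is acceptable):
States: {q0, q1, q2}
Start: q0
Accepting: {q2}
Transitions (accepting states marked with *):
State | 0 | 1 | Accepting
-------------------------
q0    | q1 | q0 |  
q1    | q1 | q2 |  
q2    | q2 | q2 | *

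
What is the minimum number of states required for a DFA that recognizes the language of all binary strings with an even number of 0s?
Language: binary strings with an even number of 0s
Lower bound (Myhill–Nerode): the prefixes ε, 0 are pairwise distinguishable:
  ε vs 0: suffix ε distinguishes them (ε has zero 0s (accepted), 0 has one 0 (rejected))
So any DFA needs at least 2 states.
Upper bound: a DFA with 2 states exists (one state per class above).
Minimum states: 2

Final answer: 2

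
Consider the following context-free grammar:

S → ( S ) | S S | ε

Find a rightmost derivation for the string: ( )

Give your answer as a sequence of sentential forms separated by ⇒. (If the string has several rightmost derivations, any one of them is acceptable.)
Start with S.
Step 1: the rightmost non-terminal is S; apply S → ( S ):  ( S )
Step 2: the rightmost non-terminal is S; apply S → ε:  ( )

Final answer: S ⇒ ( S ) ⇒ ( )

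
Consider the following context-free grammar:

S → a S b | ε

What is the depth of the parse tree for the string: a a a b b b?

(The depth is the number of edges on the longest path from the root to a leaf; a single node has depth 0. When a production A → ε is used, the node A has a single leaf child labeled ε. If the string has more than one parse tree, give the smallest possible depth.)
The only parse tree applies S → a S b 3 times (once per matching a…b pair) and then S → ε.
The S nodes sit at depths 0, 1, …, 3; the innermost S (depth 3) has the single child ε at depth 4.
The terminal leaves a, b are at depths 1..3, so the longest root-to-leaf path is S → S → … → S → ε with 4 edges.
Depth = 4.

Final answer: 4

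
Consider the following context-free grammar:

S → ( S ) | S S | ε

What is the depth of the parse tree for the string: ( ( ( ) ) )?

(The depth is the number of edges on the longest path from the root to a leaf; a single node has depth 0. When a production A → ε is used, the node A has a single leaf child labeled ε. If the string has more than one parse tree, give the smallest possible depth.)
The string is 3 nested pairs. The shallowest parse tree applies S → ( S ) 3 times (one node per nested pair, each a child of the previous) and then S → ε in the middle.
S nodes at depths 0..3, ε leaf at depth 4; parentheses leaves are at depths 1..3.
(Using S → S S with an S → ε child anywhere only adds levels, so it cannot give a shallower tree.)
Depth = 4.

Final answer: 4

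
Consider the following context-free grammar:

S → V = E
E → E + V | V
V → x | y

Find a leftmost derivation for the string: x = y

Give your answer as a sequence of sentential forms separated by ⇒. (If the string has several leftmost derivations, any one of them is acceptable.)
Start with S.
Step 1: the leftmost non-terminal is S; apply S → V = E:  V = E
Step 2: the leftmost non-terminal is V; apply V → x:  x = E
Step 3: the leftmost non-terminal is E; apply E → V:  x = V
Step 4: the leftmost non-terminal is V; apply V → y:  x = y

Final answer: S ⇒ V = E ⇒ x = E ⇒ x = V ⇒ x = y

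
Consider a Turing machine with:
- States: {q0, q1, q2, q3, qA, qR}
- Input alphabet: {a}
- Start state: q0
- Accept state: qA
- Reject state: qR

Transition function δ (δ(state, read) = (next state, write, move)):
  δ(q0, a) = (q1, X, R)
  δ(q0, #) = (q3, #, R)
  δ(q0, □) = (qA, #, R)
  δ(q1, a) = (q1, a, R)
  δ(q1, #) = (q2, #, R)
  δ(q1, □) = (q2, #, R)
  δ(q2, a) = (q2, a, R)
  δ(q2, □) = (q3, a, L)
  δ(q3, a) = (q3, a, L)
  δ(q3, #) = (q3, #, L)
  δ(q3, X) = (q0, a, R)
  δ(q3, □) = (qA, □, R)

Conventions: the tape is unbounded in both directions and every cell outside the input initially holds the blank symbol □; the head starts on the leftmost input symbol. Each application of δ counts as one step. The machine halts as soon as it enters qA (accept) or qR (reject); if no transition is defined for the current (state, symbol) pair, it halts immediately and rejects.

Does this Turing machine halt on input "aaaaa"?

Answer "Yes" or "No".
Trace (configuration after each step, as tape_left[state]tape_right with head position):
Step 0: [q0]aaaaa (head at position 0)
Step 1: X[q1]aaaa (head 1)
Step 2: Xa[q1]aaa (head 2)
Step 3: Xaa[q1]aa (head 3)
Step 4: Xaaa[q1]a (head 4)
Step 5: Xaaaa[q1]□ (head 5)
Step 6: Xaaaa#[q2]□ (head 6)
Step 7: Xaaaa[q3]#a (head 5)
Step 8: Xaaa[q3]a#a (head 4)
Step 9: Xaa[q3]aa#a (head 3)
Step 10: Xa[q3]aaa#a (head 2)
Step 11: X[q3]aaaa#a (head 1)
Step 12: [q3]Xaaaa#a (head 0)
Step 13: a[q0]aaaa#a (head 1)
Step 14: aX[q1]aaa#a (head 2)
Step 15: aXa[q1]aa#a (head 3)
Step 16: aXaa[q1]a#a (head 4)
Step 17: aXaaa[q1]#a (head 5)
Step 18: aXaaa#[q2]a (head 6)
Step 19: aXaaa#a[q2]□ (head 7)
Step 20: aXaaa#[q3]aa (head 6)
Step 21: aXaaa[q3]#aa (head 5)
Step 22: aXaa[q3]a#aa (head 4)
Step 23: aXa[q3]aa#aa (head 3)
Step 24: aX[q3]aaa#aa (head 2)
Step 25: a[q3]Xaaa#aa (head 1)
Step 26: aa[q0]aaa#aa (head 2)
Step 27: aaX[q1]aa#aa (head 3)
Step 28: aaXa[q1]a#aa (head 4)
Step 29: aaXaa[q1]#aa (head 5)
Step 30: aaXaa#[q2]aa (head 6)
Step 31: aaXaa#a[q2]a (head 7)
Step 32: aaXaa#aa[q2]□ (head 8)
Step 33: aaXaa#a[q3]aa (head 7)
Step 34: aaXaa#[q3]aaa (head 6)
Step 35: aaXaa[q3]#aaa (head 5)
Step 36: aaXa[q3]a#aaa (head 4)
Step 37: aaX[q3]aa#aaa (head 3)
Step 38: aa[q3]Xaa#aaa (head 2)
Step 39: aaa[q0]aa#aaa (head 3)
Step 40: aaaX[q1]a#aaa (head 4)
Step 41: aaaXa[q1]#aaa (head 5)
Step 42: aaaXa#[q2]aaa (head 6)
Step 43: aaaXa#a[q2]aa (head 7)
Step 44: aaaXa#aa[q2]a (head 8)
Step 45: aaaXa#aaa[q2]□ (head 9)
Step 46: aaaXa#aa[q3]aa (head 8)
Step 47: aaaXa#a[q3]aaa (head 7)
Step 48: aaaXa#[q3]aaaa (head 6)
Step 49: aaaXa[q3]#aaaa (head 5)
Step 50: aaaX[q3]a#aaaa (head 4)
Step 51: aaa[q3]Xa#aaaa (head 3)
Step 52: aaaa[q0]a#aaaa (head 4)
Step 53: aaaaX[q1]#aaaa (head 5)
Step 54: aaaaX#[q2]aaaa (head 6)
Step 55: aaaaX#a[q2]aaa (head 7)
Step 56: aaaaX#aa[q2]aa (head 8)
Step 57: aaaaX#aaa[q2]a (head 9)
Step 58: aaaaX#aaaa[q2]□ (head 10)
Step 59: aaaaX#aaa[q3]aa (head 9)
Step 60: aaaaX#aa[q3]aaa (head 8)
Step 61: aaaaX#a[q3]aaaa (head 7)
Step 62: aaaaX#[q3]aaaaa (head 6)
Step 63: aaaaX[q3]#aaaaa (head 5)
Step 64: aaaa[q3]X#aaaaa (head 4)
Step 65: aaaaa[q0]#aaaaa (head 5)
Step 66: aaaaa#[q3]aaaaa (head 6)
Step 67: aaaaa[q3]#aaaaa (head 5)
Step 68: aaaa[q3]a#aaaaa (head 4)
Step 69: aaa[q3]aa#aaaaa (head 3)
Step 70: aa[q3]aaa#aaaaa (head 2)
Step 71: a[q3]aaaa#aaaaa (head 1)
Step 72: [q3]aaaaa#aaaaa (head 0)
Step 73: [q3]□aaaaa#aaaaa (head -1)
Step 74: □[qA]aaaaa#aaaaa (head 0)
The machine is in qA, so it halts and accepts.
It halts after 74 steps.

Final answer: Yes - halts after 74 steps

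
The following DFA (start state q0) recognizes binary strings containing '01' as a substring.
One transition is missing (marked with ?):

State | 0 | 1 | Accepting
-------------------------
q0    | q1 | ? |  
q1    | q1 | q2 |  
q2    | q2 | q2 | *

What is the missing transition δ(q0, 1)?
q0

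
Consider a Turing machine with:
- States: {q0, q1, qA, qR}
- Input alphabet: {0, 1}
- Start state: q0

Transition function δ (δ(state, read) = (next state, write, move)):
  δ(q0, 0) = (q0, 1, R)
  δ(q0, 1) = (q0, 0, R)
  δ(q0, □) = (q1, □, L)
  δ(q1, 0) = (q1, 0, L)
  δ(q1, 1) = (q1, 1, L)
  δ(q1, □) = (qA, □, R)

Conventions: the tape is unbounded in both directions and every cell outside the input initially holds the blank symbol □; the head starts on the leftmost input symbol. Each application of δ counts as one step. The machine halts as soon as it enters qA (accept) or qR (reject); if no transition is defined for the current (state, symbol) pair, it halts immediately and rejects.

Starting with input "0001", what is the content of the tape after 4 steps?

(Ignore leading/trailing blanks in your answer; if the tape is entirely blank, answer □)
Step 0: [q0]0001 (head at position 0)
Step 1: δ(q0, 0) = (q0, 1, R)  ⊢  1[q0]001 (head at position 1)
Step 2: δ(q0, 0) = (q0, 1, R)  ⊢  11[q0]01 (head at position 2)
Step 3: δ(q0, 0) = (q0, 1, R)  ⊢  111[q0]1 (head at position 3)
Step 4: δ(q0, 1) = (q0, 0, R)  ⊢  1110[q0]□ (head at position 4)
Tape after 4 steps (ignoring surrounding blanks): 1110

Final answer: Tape: 1110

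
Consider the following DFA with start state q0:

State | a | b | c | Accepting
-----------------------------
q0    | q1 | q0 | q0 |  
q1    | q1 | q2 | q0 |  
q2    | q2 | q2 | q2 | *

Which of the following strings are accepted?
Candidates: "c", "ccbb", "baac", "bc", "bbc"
"c": q0 → q0; q0 is not accepting → rejected
"ccbb": q0 → q0 → q0 → q0 → q0; q0 is not accepting → rejected
"baac": q0 → q0 → q1 → q1 → q0; q0 is not accepting → rejected
"bc": q0 → q0 → q0; q0 is not accepting → rejected
"bbc": q0 → q0 → q0 → q0; q0 is not accepting → rejected

Final answer: None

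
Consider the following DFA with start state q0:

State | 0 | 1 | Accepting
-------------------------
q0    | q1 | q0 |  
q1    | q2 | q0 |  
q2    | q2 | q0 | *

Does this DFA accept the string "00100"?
Start in q0.
Read '0': q0 → q1
Read '0': q1 → q2
Read '1': q2 → q0
Read '0': q0 → q1
Read '0': q1 → q2
Final state q2 is accepting, so the string is accepted.

Final answer: Yes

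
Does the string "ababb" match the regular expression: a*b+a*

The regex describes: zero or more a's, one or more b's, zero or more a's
No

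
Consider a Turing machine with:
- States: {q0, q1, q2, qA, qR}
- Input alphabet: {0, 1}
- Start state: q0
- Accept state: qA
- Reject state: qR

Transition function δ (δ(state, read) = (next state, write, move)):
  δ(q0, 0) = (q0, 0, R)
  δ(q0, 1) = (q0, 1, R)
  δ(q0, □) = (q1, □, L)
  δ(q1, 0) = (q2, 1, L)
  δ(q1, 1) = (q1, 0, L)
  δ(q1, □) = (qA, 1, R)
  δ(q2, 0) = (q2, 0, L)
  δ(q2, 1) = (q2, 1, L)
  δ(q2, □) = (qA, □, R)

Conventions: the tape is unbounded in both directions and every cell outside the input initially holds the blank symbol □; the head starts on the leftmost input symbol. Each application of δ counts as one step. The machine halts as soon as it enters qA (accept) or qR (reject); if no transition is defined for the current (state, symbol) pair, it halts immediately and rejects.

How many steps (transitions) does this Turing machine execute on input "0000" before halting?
Step 0: [q0]0000 (head at position 0)
Step 1: δ(q0, 0) = (q0, 0, R)  ⊢  0[q0]000 (head at position 1)
Step 2: δ(q0, 0) = (q0, 0, R)  ⊢  00[q0]00 (head at position 2)
Step 3: δ(q0, 0) = (q0, 0, R)  ⊢  000[q0]0 (head at position 3)
Step 4: δ(q0, 0) = (q0, 0, R)  ⊢  0000[q0]□ (head at position 4)
Step 5: δ(q0, □) = (q1, □, L)  ⊢  000[q1]0□ (head at position 3)
Step 6: δ(q1, 0) = (q2, 1, L)  ⊢  00[q2]01□ (head at position 2)
Step 7: δ(q2, 0) = (q2, 0, L)  ⊢  0[q2]001□ (head at position 1)
Step 8: δ(q2, 0) = (q2, 0, L)  ⊢  [q2]0001□ (head at position 0)
Step 9: δ(q2, 0) = (q2, 0, L)  ⊢  [q2]□0001□ (head at position -1)
Step 10: δ(q2, □) = (qA, □, R)  ⊢  □[qA]0001□ (head at position 0)
The machine is in qA, so it halts and accepts.
Number of transitions executed: 10.

Final answer: 10 steps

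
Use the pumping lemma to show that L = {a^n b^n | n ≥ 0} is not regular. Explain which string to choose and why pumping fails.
Language: L = {a^n b^n | n ≥ 0} (equal numbers of a's followed by b's)
Step 1: Assume for contradiction that L is regular, with pumping length p.
Step 2: Choose s = a^p b^p. Then s ∈ L (it has p a's followed by p b's) and |s| ≥ p.
Step 3: Consider any decomposition s = xyz with |xy| ≤ p and |y| > 0. Since |xy| ≤ p and the first p symbols of s are all a's, y = a^k for some k with 1 ≤ k ≤ p.
Step 4: Pumping up (i = 2): xy²z = a^(p+k) b^p, which has more a's than b's, so xy²z ∉ L.
This contradicts the pumping lemma, so L is not regular.

Final answer: Choose s = a^p b^p. Since |xy| ≤ p, y = a^k with k ≥ 1. Then xy²z = a^(p+k) b^p ∉ L.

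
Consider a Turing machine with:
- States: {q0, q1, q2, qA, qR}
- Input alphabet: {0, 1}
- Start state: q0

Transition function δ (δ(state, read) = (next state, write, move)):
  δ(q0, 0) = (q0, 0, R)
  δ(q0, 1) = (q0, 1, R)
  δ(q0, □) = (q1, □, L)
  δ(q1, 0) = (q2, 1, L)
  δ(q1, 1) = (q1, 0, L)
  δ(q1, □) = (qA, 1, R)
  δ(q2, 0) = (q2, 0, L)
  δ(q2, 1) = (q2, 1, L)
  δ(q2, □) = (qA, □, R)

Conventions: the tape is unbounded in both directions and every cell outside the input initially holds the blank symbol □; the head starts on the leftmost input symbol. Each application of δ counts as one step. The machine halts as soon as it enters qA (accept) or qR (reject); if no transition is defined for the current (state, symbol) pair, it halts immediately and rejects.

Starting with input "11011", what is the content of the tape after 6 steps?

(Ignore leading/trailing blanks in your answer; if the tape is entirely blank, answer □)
Step 0: [q0]11011 (head at position 0)
Step 1: δ(q0, 1) = (q0, 1, R)  ⊢  1[q0]1011 (head at position 1)
Step 2: δ(q0, 1) = (q0, 1, R)  ⊢  11[q0]011 (head at position 2)
Step 3: δ(q0, 0) = (q0, 0, R)  ⊢  110[q0]11 (head at position 3)
Step 4: δ(q0, 1) = (q0, 1, R)  ⊢  1101[q0]1 (head at position 4)
Step 5: δ(q0, 1) = (q0, 1, R)  ⊢  11011[q0]□ (head at position 5)
Step 6: δ(q0, □) = (q1, □, L)  ⊢  1101[q1]1□ (head at position 4)
Tape after 6 steps (ignoring surrounding blanks): 11011

Final answer: Tape: 11011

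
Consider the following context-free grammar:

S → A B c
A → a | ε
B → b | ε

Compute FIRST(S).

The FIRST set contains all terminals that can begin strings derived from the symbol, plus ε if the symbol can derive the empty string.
FIRST(A) = {a, ε} (A → a | ε) and FIRST(B) = {b, ε} (B → b | ε).
For S → A B c: add FIRST(A) minus ε = {a}; A is nullable, so also add FIRST(B) minus ε = {b}; B is nullable too, so also add FIRST(c) = {c}. The terminal c is never erased, so S is not nullable and ε is not included.
FIRST(S) = {a, b, c}.

Final answer: {a, b, c}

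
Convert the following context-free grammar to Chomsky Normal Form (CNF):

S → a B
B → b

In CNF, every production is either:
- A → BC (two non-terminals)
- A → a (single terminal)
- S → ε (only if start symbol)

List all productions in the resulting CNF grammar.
The grammar has no ε-productions or unit productions to eliminate.
S → a B has terminal a in a right-hand side of length ≥ 2: introduce T_a → a and use T_a in place of a.
B → b is already in CNF (single terminal) – keep it.
S → a B becomes S → T_a B.
Resulting CNF grammar (3 productions): T_a → a; B → b; S → T_a B

Final answer: T_a → a; B → b; S → T_a B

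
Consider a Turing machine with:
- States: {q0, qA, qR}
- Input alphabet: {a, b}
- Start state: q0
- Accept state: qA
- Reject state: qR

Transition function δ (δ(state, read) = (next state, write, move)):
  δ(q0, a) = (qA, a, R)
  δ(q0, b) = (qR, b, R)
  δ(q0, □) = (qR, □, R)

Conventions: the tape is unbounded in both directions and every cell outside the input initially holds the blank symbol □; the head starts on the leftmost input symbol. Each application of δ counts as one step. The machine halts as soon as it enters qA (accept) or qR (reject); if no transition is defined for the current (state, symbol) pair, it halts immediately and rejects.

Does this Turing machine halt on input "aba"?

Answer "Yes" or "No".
Step 0: [q0]aba (head at position 0)
Step 1: δ(q0, a) = (qA, a, R)  ⊢  a[qA]ba (head at position 1)
The machine is in qA, so it halts and accepts.
It halts after 1 steps.

Final answer: Yes - halts after 1 steps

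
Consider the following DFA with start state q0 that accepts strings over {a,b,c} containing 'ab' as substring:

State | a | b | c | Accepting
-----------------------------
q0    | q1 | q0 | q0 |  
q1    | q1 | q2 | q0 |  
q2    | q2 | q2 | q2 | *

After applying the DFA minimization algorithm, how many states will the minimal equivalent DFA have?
All 3 states are reachable from q0, so none can be removed as unreachable.
Table-filling: first mark every (accepting, non-accepting) pair as distinguishable (accepting: {q2}; non-accepting: {q0, q1}).
Round 1: (q0, q1) on 'b' go to q0 and q2, already distinguishable → mark.
Every pair of states is distinguishable, so the DFA is already minimal.
Equivalence classes: {q0}, {q1}, {q2} → 3 states.

Final answer: 3 states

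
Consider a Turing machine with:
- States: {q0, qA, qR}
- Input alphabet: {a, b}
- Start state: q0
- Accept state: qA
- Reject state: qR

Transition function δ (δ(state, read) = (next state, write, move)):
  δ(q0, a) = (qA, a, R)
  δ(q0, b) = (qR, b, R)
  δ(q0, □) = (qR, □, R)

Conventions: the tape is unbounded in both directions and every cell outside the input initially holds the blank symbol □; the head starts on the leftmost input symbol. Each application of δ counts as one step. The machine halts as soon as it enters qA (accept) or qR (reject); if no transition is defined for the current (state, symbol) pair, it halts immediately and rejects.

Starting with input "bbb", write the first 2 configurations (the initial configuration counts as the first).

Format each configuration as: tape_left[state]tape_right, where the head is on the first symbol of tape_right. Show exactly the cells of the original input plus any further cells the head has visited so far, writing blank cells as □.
Step 0: [q0]bbb (head at position 0)
Step 1: δ(q0, b) = (qR, b, R)  ⊢  b[qR]bb (head at position 1)

Final answer: [q0]bbb ⊢ b[qR]bb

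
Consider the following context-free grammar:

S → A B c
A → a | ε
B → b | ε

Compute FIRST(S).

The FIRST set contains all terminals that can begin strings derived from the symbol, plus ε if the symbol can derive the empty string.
FIRST(A) = {a, ε} (A → a | ε) and FIRST(B) = {b, ε} (B → b | ε).
For S → A B c: add FIRST(A) minus ε = {a}; A is nullable, so also add FIRST(B) minus ε = {b}; B is nullable too, so also add FIRST(c) = {c}. The terminal c is never erased, so S is not nullable and ε is not included.
FIRST(S) = {a, b, c}.

Final answer: {a, b, c}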